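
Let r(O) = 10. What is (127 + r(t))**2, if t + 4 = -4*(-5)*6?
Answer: 18769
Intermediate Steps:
t = 116 (t = -4 - 4*(-5)*6 = -4 + 20*6 = -4 + 120 = 116)
(127 + r(t))**2 = (127 + 10)**2 = 137**2 = 18769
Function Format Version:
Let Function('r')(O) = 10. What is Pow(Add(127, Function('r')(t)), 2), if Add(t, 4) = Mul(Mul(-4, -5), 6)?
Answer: 18769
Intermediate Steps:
t = 116 (t = Add(-4, Mul(Mul(-4, -5), 6)) = Add(-4, Mul(20, 6)) = Add(-4, 120) = 116)
Pow(Add(127, Function('r')(t)), 2) = Pow(Add(127, 10), 2) = Pow(137, 2) = 18769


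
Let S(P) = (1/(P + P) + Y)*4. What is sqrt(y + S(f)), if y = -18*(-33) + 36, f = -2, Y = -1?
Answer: 25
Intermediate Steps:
S(P) = -4 + 2/P (S(P) = (1/(P + P) - 1)*4 = (1/(2*P) - 1)*4 = (-1 + 1/(2*P))*4 = -4 + 2/P)
y = 630 (y = 594 + 36 = 630)
sqrt(y + S(f)) = sqrt(630 + (-4 + 2/(-2))) = sqrt(630 + (-4 + 2*(-1/2))) = sqrt(630 + (-4 - 1)) = sqrt(630 - 5) = sqrt(625) = 25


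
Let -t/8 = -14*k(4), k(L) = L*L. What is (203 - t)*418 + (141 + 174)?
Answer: -663887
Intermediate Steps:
k(L) = L**2
t = 1792 (t = -(-112)*4**2 = -(-112)*16 = -8*(-224) = 1792)
(203 - t)*418 + (141 + 174) = (203 - 1*1792)*418 + (141 + 174) = (203 - 1792)*418 + 315 = -1589*418 + 315 = -664202 + 315 = -663887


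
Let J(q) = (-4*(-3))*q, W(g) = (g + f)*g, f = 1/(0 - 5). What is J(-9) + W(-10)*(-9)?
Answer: -1026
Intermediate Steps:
f = -⅕ (f = 1/(-5) = -⅕ ≈ -0.20000)
W(g) = g*(-⅕ + g) (W(g) = (g - ⅕)*g = (-⅕ + g)*g = g*(-⅕ + g))
J(q) = 12*q
J(-9) + W(-10)*(-9) = 12*(-9) - 10*(-⅕ - 10)*(-9) = -108 - 10*(-51/5)*(-9) = -108 + 102*(-9) = -108 - 918 = -1026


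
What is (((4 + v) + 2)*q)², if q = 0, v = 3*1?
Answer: 0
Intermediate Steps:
v = 3
(((4 + v) + 2)*q)² = (((4 + 3) + 2)*0)² = ((7 + 2)*0)² = (9*0)² = 0² = 0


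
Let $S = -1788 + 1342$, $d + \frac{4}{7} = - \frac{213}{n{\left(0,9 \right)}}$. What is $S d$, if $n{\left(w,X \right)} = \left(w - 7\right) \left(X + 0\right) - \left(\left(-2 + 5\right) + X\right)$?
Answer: $- \frac{177062}{175} \approx -1011.8$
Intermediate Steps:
$n{\left(w,X \right)} = -3 - X + X \left(-7 + w\right)$ ($n{\left(w,X \right)} = \left(-7 + w\right) X - \left(3 + X\right) = X \left(-7 + w\right) - \left(3 + X\right) = -3 - X + X \left(-7 + w\right)$)
$d = \frac{397}{175}$ ($d = - \frac{4}{7} - \frac{213}{-3 - 72 + 9 \cdot 0} = - \frac{4}{7} - \frac{213}{-3 - 72 + 0} = - \frac{4}{7} - \frac{213}{-75} = - \frac{4}{7} - - \frac{71}{25} = - \frac{4}{7} + \frac{71}{25} = \frac{397}{175} \approx 2.2686$)
$S = -446$
$S d = \left(-446\right) \frac{397}{175} = - \frac{177062}{175}$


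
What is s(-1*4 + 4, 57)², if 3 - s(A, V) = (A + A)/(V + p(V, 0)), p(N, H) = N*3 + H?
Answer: 9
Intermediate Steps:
p(N, H) = H + 3*N (p(N, H) = 3*N + H = H + 3*N)
s(A, V) = 3 - A/(2*V) (s(A, V) = 3 - (A + A)/(V + (0 + 3*V)) = 3 - 2*A/(V + 3*V) = 3 - 2*A/(4*V) = 3 - 2*A*1/(4*V) = 3 - A/(2*V))
s(-1*4 + 4, 57)² = (3 - ½*(-1*4 + 4)/57)² = (3 - ½*(-4 + 4)*1/57)² = (3 - ½*0*1/57)² = (3 + 0)² = 3² = 9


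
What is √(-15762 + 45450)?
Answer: 2*√7422 ≈ 172.30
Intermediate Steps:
√(-15762 + 45450) = √29688 = 2*√7422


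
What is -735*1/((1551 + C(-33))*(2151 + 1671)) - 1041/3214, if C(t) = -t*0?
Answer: -10498859/32401941 ≈ -0.32402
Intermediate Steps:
C(t) = 0
-735*1/((1551 + C(-33))*(2151 + 1671)) - 1041/3214 = -735*1/((1551 + 0)*(2151 + 1671)) - 1041/3214 = -735/(1551*3822) - 1041*1/3214 = -735/5927922 - 1041/3214 = -735*1/5927922 - 1041/3214 = -5/40326 - 1041/3214 = -10498859/32401941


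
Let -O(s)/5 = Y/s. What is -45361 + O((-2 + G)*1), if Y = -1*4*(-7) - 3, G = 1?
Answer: -45236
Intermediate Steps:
Y = 25 (Y = -4*(-7) - 3 = 28 - 3 = 25)
O(s) = -125/s
-45361 + O((-2 + G)*1) = -45361 - 125/(-2 + 1) = -45361 - 125/((-1*1)) = -45361 - 125/(-1) = -45361 - 125*(-1) = -45361 + 125 = -45236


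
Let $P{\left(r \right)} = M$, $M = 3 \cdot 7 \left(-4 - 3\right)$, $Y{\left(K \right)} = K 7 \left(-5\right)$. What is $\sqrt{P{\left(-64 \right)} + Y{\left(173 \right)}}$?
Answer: $i \sqrt{6202} \approx 78.753 i$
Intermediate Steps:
$Y{\left(K \right)} = - 35 K$ ($Y{\left(K \right)} = 7 K \left(-5\right) = - 35 K$)
$M = -147$ ($M = 21 \left(-4 - 3\right) = 21 \left(-7\right) = -147$)
$P{\left(r \right)} = -147$
$\sqrt{P{\left(-64 \right)} + Y{\left(173 \right)}} = \sqrt{-147 - 6055} = \sqrt{-6202} = i \sqrt{6202}$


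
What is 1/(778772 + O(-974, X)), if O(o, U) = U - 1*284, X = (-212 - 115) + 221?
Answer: 1/778382 ≈ 1.2847e-6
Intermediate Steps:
X = -106 (X = -327 + 221 = -106)
O(o, U) = -284 + U (O(o, U) = U - 284 = -284 + U)
1/(778772 + O(-974, X)) = 1/(778772 + (-284 - 106)) = 1/(778772 - 390) = 1/778382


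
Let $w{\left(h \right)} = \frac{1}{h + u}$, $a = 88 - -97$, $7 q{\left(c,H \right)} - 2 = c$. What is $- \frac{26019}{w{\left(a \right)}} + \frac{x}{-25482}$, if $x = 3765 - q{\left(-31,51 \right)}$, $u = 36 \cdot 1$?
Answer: $- \frac{512843011405}{89187} \approx -5.7502 \cdot 10^{6}$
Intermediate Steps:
$u = 36$
$q{\left(c,H \right)} = \frac{2}{7} + \frac{c}{7}$
$a = 185$ ($a = 88 + 97 = 185$)
$w{\left(h \right)} = \frac{1}{36 + h}$ ($w{\left(h \right)} = \frac{1}{h + 36} = \frac{1}{36 + h}$)
$x = \frac{26384}{7}$ ($x = 3765 - \left(\frac{2}{7} + \frac{1}{7} \left(-31\right)\right) = 3765 - \left(\frac{2}{7} - \frac{31}{7}\right) = 3765 - - \frac{29}{7} = 3765 + \frac{29}{7} = \frac{26384}{7} \approx 3769.1$)
$- \frac{26019}{w{\left(a \right)}} + \frac{x}{-25482} = - \frac{26019}{\frac{1}{36 + 185}} + \frac{26384}{7 \left(-25482\right)} = - \frac{26019}{\frac{1}{221}} + \frac{26384}{7} \left(- \frac{1}{25482}\right) = - 26019 \frac{1}{\frac{1}{221}} - \frac{13192}{89187} = \left(-26019\right) 221 - \frac{13192}{89187} = -5750199 - \frac{13192}{89187} = - \frac{512843011405}{89187}$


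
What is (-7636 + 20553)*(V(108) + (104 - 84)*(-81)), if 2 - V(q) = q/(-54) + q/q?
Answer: -20886789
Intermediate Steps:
V(q) = 1 + q/54 (V(q) = 2 - (q/(-54) + q/q) = 2 - (q*(-1/54) + 1) = 2 - (-q/54 + 1) = 2 - (1 - q/54) = 2 + (-1 + q/54) = 1 + q/54)
(-7636 + 20553)*(V(108) + (104 - 84)*(-81)) = (-7636 + 20553)*((1 + (1/54)*108) + (104 - 84)*(-81)) = 12917*((1 + 2) + 20*(-81)) = 12917*(3 - 1620) = 12917*(-1617) = -20886789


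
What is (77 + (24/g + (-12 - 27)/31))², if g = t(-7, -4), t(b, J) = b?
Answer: 246238864/47089 ≈ 5229.2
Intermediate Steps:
g = -7
(77 + (24/g + (-12 - 27)/31))² = (77 + (24/(-7) + (-12 - 27)/31))² = (77 + (24*(-⅐) - 39*1/31))² = (77 + (-24/7 - 39/31))² = (77 - 1017/217)² = (15692/217)² = 246238864/47089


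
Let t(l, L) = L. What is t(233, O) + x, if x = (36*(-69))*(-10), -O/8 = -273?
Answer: 27024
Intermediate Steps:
O = 2184 (O = -8*(-273) = 2184)
x = 24840 (x = -2484*(-10) = 24840)
t(233, O) + x = 2184 + 24840 = 27024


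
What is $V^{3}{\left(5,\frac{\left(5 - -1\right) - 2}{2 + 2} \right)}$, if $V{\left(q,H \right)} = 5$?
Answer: $125$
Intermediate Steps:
$V^{3}{\left(5,\frac{\left(5 - -1\right) - 2}{2 + 2} \right)} = 5^{3} = 125$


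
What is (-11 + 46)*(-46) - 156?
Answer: -1766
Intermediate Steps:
(-11 + 46)*(-46) - 156 = 35*(-46) - 156 = -1610 - 156 = -1766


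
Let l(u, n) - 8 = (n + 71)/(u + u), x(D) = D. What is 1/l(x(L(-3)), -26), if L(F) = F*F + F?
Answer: 4/47 ≈ 0.085106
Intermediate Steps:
L(F) = F + F² (L(F) = F² + F = F + F²)
l(u, n) = 8 + (71 + n)/(2*u) (l(u, n) = 8 + (n + 71)/(u + u) = 8 + (71 + n)/((2*u)) = 8 + (71 + n)*(1/(2*u)) = 8 + (71 + n)/(2*u))
1/l(x(L(-3)), -26) = 1/((71 - 26 + 16*(-3*(1 - 3)))/(2*((-3*(1 - 3))))) = 1/((71 - 26 + 16*(-3*(-2)))/(2*((-3*(-2))))) = 1/((½)*(71 - 26 + 16*6)/6) = 1/((½)*(⅙)*(71 - 26 + 96)) = 1/((½)*(⅙)*141) = 1/(47/4) = 4/47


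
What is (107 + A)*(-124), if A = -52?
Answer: -6820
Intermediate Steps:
(107 + A)*(-124) = (107 - 52)*(-124) = 55*(-124) = -6820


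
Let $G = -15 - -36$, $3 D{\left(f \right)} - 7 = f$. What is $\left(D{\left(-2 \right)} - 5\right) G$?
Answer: $-70$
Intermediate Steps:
$D{\left(f \right)} = \frac{7}{3} + \frac{f}{3}$
$G = 21$ ($G = -15 + 36 = 21$)
$\left(D{\left(-2 \right)} - 5\right) G = \left(\left(\frac{7}{3} + \frac{1}{3} \left(-2\right)\right) - 5\right) 21 = \left(\left(\frac{7}{3} - \frac{2}{3}\right) - 5\right) 21 = \left(\frac{5}{3} - 5\right) 21 = \left(- \frac{10}{3}\right) 21 = -70$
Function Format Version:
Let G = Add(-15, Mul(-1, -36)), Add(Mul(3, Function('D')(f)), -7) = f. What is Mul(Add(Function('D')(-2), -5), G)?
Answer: -70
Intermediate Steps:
Function('D')(f) = Add(Rational(7, 3), Mul(Rational(1, 3), f))
G = 21 (G = Add(-15, 36) = 21)
Mul(Add(Function('D')(-2), -5), G) = Mul(Add(Add(Rational(7, 3), Mul(Rational(1, 3), -2)), -5), 21) = Mul(Add(Add(Rational(7, 3), Rational(-2, 3)), -5), 21) = Mul(Add(Rational(5, 3), -5), 21) = Mul(Rational(-10, 3), 21) = -70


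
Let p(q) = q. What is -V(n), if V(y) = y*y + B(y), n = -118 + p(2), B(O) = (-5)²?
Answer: -13481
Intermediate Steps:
B(O) = 25
n = -116 (n = -118 + 2 = -116)
V(y) = 25 + y² (V(y) = y*y + 25 = y² + 25 = 25 + y²)
-V(n) = -(25 + (-116)²) = -(25 + 13456) = -1*13481 = -13481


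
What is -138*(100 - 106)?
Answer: 828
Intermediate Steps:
-138*(100 - 106) = -138*(-6) = 828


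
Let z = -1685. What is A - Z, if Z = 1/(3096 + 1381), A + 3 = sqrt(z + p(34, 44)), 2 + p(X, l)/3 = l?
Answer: -13432/4477 + I*sqrt(1559) ≈ -3.0002 + 39.484*I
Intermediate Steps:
p(X, l) = -6 + 3*l
A = -3 + I*sqrt(1559) (A = -3 + sqrt(-1685 + (-6 + 3*44)) = -3 + sqrt(-1685 + (-6 + 132)) = -3 + sqrt(-1685 + 126) = -3 + sqrt(-1559) = -3 + I*sqrt(1559) ≈ -3.0 + 39.484*I)
Z = 1/4477 ≈ 0.00022336
A - Z = (-3 + I*sqrt(1559)) - 1*1/4477 = (-3 + I*sqrt(1559)) - 1/4477 = -13432/4477 + I*sqrt(1559)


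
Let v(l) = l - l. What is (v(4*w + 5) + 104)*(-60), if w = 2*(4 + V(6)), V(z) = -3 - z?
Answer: -6240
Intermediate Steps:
w = -10 (w = 2*(4 + (-3 - 1*6)) = 2*(4 + (-3 - 6)) = 2*(4 - 9) = 2*(-5) = -10)
v(l) = 0
(v(4*w + 5) + 104)*(-60) = (0 + 104)*(-60) = 104*(-60) = -6240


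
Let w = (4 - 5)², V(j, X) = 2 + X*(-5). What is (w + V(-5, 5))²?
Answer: 484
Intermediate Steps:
V(j, X) = 2 - 5*X
w = 1 (w = (-1)² = 1)
(w + V(-5, 5))² = (1 + (2 - 5*5))² = (1 + (2 - 25))² = (1 - 23)² = (-22)² = 484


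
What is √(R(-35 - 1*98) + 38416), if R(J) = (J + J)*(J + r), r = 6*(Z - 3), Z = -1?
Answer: √80178 ≈ 283.16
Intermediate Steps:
r = -24 (r = 6*(-1 - 3) = 6*(-4) = -24)
R(J) = 2*J*(-24 + J) (R(J) = (J + J)*(J - 24) = (2*J)*(-24 + J) = 2*J*(-24 + J))
√(R(-35 - 1*98) + 38416) = √(2*(-35 - 1*98)*(-24 + (-35 - 1*98)) + 38416) = √(2*(-35 - 98)*(-24 + (-35 - 98)) + 38416) = √(2*(-133)*(-24 - 133) + 38416) = √(2*(-133)*(-157) + 38416) = √(41762 + 38416) = √80178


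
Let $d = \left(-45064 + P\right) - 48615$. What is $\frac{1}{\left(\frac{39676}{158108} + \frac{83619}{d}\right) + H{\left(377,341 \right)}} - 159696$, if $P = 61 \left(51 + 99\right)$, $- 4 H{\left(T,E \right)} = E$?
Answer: $- \frac{183524043404858828}{1149208684251} \approx -1.597 \cdot 10^{5}$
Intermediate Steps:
$H{\left(T,E \right)} = - \frac{E}{4}$
$P = 9150$ ($P = 61 \cdot 150 = 9150$)
$d = -84529$ ($d = \left(-45064 + 9150\right) - 48615 = -35914 - 48615 = -84529$)
$\frac{1}{\left(\frac{39676}{158108} + \frac{83619}{d}\right) + H{\left(377,341 \right)}} - 159696 = \frac{1}{\left(\frac{39676}{158108} + \frac{83619}{-84529}\right) - \frac{341}{4}} - 159696 = \frac{1}{\left(39676 \cdot \frac{1}{158108} + 83619 \left(- \frac{1}{84529}\right)\right) - \frac{341}{4}} - 159696 = \frac{1}{\left(\frac{9919}{39527} - \frac{83619}{84529}\right) - \frac{341}{4}} - 159696 = \frac{1}{- \frac{2466765062}{3341177783} - \frac{341}{4}} - 159696 = \frac{1}{- \frac{1149208684251}{13364711132}} - 159696 = - \frac{13364711132}{1149208684251} - 159696 = - \frac{183524043404858828}{1149208684251}$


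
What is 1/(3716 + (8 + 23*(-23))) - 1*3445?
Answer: -11006774/3195 ≈ -3445.0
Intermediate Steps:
1/(3716 + (8 + 23*(-23))) - 1*3445 = 1/(3716 + (8 - 529)) - 3445 = 1/(3716 - 521) - 3445 = 1/3195 - 3445 = -11006774/3195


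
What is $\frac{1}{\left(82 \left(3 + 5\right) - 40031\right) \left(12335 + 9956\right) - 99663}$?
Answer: $- \frac{1}{877807788} \approx -1.1392 \cdot 10^{-9}$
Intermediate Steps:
$\frac{1}{\left(82 \left(3 + 5\right) - 40031\right) \left(12335 + 9956\right) - 99663} = \frac{1}{\left(82 \cdot 8 - 40031\right) 22291 - 99663} = \frac{1}{\left(656 - 40031\right) 22291 - 99663} = \frac{1}{\left(-39375\right) 22291 - 99663} = \frac{1}{-877708125 - 99663} = \frac{1}{-877807788} = - \frac{1}{877807788}$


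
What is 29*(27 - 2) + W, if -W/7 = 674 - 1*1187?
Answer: 4316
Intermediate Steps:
W = 3591 (W = -7*(674 - 1*1187) = -7*(674 - 1187) = -7*(-513) = 3591)
29*(27 - 2) + W = 29*(27 - 2) + 3591 = 29*25 + 3591 = 725 + 3591 = 4316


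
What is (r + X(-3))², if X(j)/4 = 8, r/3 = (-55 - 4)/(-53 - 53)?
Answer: 12737761/11236 ≈ 1133.7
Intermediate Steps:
r = 177/106 (r = 3*((-55 - 4)/(-53 - 53)) = 3*(-59/(-106)) = 3*(-59*(-1/106)) = 3*(59/106) = 177/106 ≈ 1.6698)
X(j) = 32 (X(j) = 4*8 = 32)
(r + X(-3))² = (177/106 + 32)² = (3569/106)² = 12737761/11236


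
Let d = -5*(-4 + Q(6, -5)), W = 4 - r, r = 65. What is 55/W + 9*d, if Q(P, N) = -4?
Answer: 21905/61 ≈ 359.10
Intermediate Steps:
W = -61 (W = 4 - 1*65 = 4 - 65 = -61)
d = 40 (d = -5*(-4 - 4) = -5*(-8) = 40)
55/W + 9*d = 55/(-61) + 9*40 = 55*(-1/61) + 360 = -55/61 + 360 = 21905/61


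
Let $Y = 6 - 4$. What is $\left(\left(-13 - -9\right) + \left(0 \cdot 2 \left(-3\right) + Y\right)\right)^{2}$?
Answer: $4$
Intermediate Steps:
$Y = 2$
$\left(\left(-13 - -9\right) + \left(0 \cdot 2 \left(-3\right) + Y\right)\right)^{2} = \left(\left(-13 - -9\right) + \left(0 \cdot 2 \left(-3\right) + 2\right)\right)^{2} = \left(\left(-13 + 9\right) + \left(0 \left(-3\right) + 2\right)\right)^{2} = \left(-4 + \left(0 + 2\right)\right)^{2} = \left(-4 + 2\right)^{2} = \left(-2\right)^{2} = 4$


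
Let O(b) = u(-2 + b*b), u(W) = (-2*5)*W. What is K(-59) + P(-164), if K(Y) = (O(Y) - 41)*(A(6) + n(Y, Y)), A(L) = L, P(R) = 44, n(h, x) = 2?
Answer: -278604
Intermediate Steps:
u(W) = -10*W
O(b) = 20 - 10*b² (O(b) = -10*(-2 + b*b) = -10*(-2 + b²) = 20 - 10*b²)
K(Y) = -168 - 80*Y² (K(Y) = ((20 - 10*Y²) - 41)*(6 + 2) = (-21 - 10*Y²)*8 = -168 - 80*Y²)
K(-59) + P(-164) = (-168 - 80*(-59)²) + 44 = (-168 - 80*3481) + 44 = (-168 - 278480) + 44 = -278648 + 44 = -278604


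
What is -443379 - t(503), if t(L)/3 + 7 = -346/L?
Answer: -223008036/503 ≈ -4.4336e+5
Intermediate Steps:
t(L) = -21 - 1038/L (t(L) = -21 + 3*(-346/L) = -21 - 1038/L)
-443379 - t(503) = -443379 - (-21 - 1038/503) = -443379 - 1*(-11601/503) = -443379 + 11601/503 = -223008036/503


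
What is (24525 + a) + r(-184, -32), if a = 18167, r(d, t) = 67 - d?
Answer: 42943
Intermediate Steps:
(24525 + a) + r(-184, -32) = (24525 + 18167) + (67 - 1*(-184)) = 42692 + (67 + 184) = 42692 + 251 = 42943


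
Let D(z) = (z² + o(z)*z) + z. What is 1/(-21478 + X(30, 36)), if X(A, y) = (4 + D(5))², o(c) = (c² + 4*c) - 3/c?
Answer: 1/44058 ≈ 2.2697e-5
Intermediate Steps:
o(c) = c² - 3/c + 4*c
D(z) = -3 + z + z² + z²*(4 + z) (D(z) = (z² + ((-3 + z²*(4 + z))/z)*z) + z = (z² + (-3 + z²*(4 + z))) + z = (-3 + z² + z²*(4 + z)) + z = -3 + z + z² + z²*(4 + z))
X(A, y) = 65536 (X(A, y) = (4 + (-3 + 5 + 5³ + 5*5²))² = (4 + (-3 + 5 + 125 + 5*25))² = (4 + (-3 + 5 + 125 + 125))² = (4 + 252)² = 256² = 65536)
1/(-21478 + X(30, 36)) = 1/(-21478 + 65536) = 1/44058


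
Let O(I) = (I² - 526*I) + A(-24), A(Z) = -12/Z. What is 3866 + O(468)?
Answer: -46555/2 ≈ -23278.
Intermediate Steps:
O(I) = ½ + I² - 526*I (O(I) = (I² - 526*I) - 12/(-24) = (I² - 526*I) - 12*(-1/24) = (I² - 526*I) + ½ = ½ + I² - 526*I)
3866 + O(468) = 3866 + (½ + 468² - 526*468) = 3866 + (½ + 219024 - 246168) = 3866 - 54287/2 = -46555/2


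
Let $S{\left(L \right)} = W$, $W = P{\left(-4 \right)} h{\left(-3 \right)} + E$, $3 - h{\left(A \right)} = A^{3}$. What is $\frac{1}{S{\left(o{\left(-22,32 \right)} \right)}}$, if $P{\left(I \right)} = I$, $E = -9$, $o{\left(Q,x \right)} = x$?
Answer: $- \frac{1}{129} \approx -0.0077519$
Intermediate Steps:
$h{\left(A \right)} = 3 - A^{3}$
$W = -129$ ($W = - 4 \left(3 - \left(-3\right)^{3}\right) - 9 = - 4 \left(3 - -27\right) - 9 = - 4 \left(3 + 27\right) - 9 = \left(-4\right) 30 - 9 = -120 - 9 = -129$)
$S{\left(L \right)} = -129$
$\frac{1}{S{\left(o{\left(-22,32 \right)} \right)}} = \frac{1}{-129} = - \frac{1}{129}$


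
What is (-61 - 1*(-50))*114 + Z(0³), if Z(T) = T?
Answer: -1254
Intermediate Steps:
(-61 - 1*(-50))*114 + Z(0³) = (-61 - 1*(-50))*114 + 0³ = (-61 + 50)*114 + 0 = -11*114 + 0 = -1254 + 0 = -1254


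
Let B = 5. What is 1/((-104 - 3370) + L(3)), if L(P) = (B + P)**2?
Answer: -1/3410 ≈ -0.00029326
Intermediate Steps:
L(P) = (5 + P)**2
1/((-104 - 3370) + L(3)) = 1/((-104 - 3370) + (5 + 3)**2) = 1/(-3474 + 8**2) = 1/(-3474 + 64) = 1/(-3410) = -1/3410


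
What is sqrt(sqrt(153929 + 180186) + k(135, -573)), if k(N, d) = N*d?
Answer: sqrt(-77355 + sqrt(334115)) ≈ 277.09*I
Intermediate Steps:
sqrt(sqrt(153929 + 180186) + k(135, -573)) = sqrt(sqrt(153929 + 180186) + 135*(-573)) = sqrt(sqrt(334115) - 77355) = sqrt(-77355 + sqrt(334115))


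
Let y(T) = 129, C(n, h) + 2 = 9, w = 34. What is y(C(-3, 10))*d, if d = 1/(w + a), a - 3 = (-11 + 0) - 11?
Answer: 43/5 ≈ 8.6000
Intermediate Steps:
C(n, h) = 7 (C(n, h) = -2 + 9 = 7)
a = -19 (a = 3 + ((-11 + 0) - 11) = 3 + (-11 - 11) = 3 - 22 = -19)
d = 1/15 (d = 1/(34 - 19) = 1/15 ≈ 0.066667)
y(C(-3, 10))*d = 129*(1/15) = 43/5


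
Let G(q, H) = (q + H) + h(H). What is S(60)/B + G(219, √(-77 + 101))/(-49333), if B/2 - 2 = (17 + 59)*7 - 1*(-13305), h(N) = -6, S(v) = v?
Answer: -489239/227573129 - 2*√6/49333 ≈ -0.0022491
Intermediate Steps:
G(q, H) = -6 + H + q (G(q, H) = (q + H) - 6 = (H + q) - 6 = -6 + H + q)
B = 27678 (B = 4 + 2*((17 + 59)*7 - 1*(-13305)) = 4 + 2*(76*7 + 13305) = 4 + 2*(532 + 13305) = 4 + 2*13837 = 4 + 27674 = 27678)
S(60)/B + G(219, √(-77 + 101))/(-49333) = 60/27678 + (-6 + √(-77 + 101) + 219)/(-49333) = 60*(1/27678) + (-6 + √24 + 219)*(-1/49333) = 10/4613 + (-6 + 2*√6 + 219)*(-1/49333) = 10/4613 + (213 + 2*√6)*(-1/49333) = 10/4613 + (-213/49333 - 2*√6/49333) = -489239/227573129 - 2*√6/49333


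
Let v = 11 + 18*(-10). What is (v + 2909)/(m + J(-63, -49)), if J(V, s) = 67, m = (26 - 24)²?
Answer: 2740/71 ≈ 38.592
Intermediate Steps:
m = 4 (m = 2² = 4)
v = -169 (v = 11 - 180 = -169)
(v + 2909)/(m + J(-63, -49)) = (-169 + 2909)/(4 + 67) = 2740/71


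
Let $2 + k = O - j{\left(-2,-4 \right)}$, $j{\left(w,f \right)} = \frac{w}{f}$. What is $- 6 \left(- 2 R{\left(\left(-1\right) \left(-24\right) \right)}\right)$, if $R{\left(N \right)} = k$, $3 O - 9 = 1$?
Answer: $10$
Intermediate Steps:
$O = \frac{10}{3}$ ($O = 3 + \frac{1}{3} \cdot 1 = 3 + \frac{1}{3} = \frac{10}{3} \approx 3.3333$)
$k = \frac{5}{6}$ ($k = -2 + \left(\frac{10}{3} - - \frac{2}{-4}\right) = -2 + \left(\frac{10}{3} - \left(-2\right) \left(- \frac{1}{4}\right)\right) = -2 + \left(\frac{10}{3} - \frac{1}{2}\right) = -2 + \frac{17}{6} = \frac{5}{6} \approx 0.83333$)
$R{\left(N \right)} = \frac{5}{6}$
$- 6 \left(- 2 R{\left(\left(-1\right) \left(-24\right) \right)}\right) = - 6 \left(\left(-2\right) \frac{5}{6}\right) = \left(-6\right) \left(- \frac{5}{3}\right) = 10$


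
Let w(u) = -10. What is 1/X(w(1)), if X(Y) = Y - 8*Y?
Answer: 1/70 ≈ 0.014286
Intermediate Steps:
X(Y) = -7*Y
1/X(w(1)) = 1/(-7*(-10)) = 1/70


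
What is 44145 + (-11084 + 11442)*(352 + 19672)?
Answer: 7212737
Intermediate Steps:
44145 + (-11084 + 11442)*(352 + 19672) = 44145 + 358*20024 = 44145 + 7168592 = 7212737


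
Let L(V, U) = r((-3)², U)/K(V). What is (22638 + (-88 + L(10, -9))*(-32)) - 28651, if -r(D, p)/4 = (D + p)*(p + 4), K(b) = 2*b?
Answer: -3197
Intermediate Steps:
r(D, p) = -4*(4 + p)*(D + p) (r(D, p) = -4*(D + p)*(p + 4) = -4*(D + p)*(4 + p) = -4*(4 + p)*(D + p))
L(V, U) = (-144 - 52*U - 4*U²)/(2*V) (L(V, U) = (-16*(-3)² - 16*U - 4*U² - 4*(-3)²*U)/((2*V)) = (-16*9 - 16*U - 4*U² - 4*9*U)*(1/(2*V)) = (-144 - 16*U - 4*U² - 36*U)*(1/(2*V)) = (-144 - 52*U - 4*U²)*(1/(2*V)) = (-144 - 52*U - 4*U²)/(2*V))
(22638 + (-88 + L(10, -9))*(-32)) - 28651 = (22638 + (-88 + 2*(-36 - 1*(-9)² - 13*(-9))/10)*(-32)) - 28651 = (22638 + (-88 + 2*(⅒)*(-36 - 1*81 + 117))*(-32)) - 28651 = (22638 + (-88 + 2*(⅒)*(-36 - 81 + 117))*(-32)) - 28651 = (22638 + (-88 + 2*(⅒)*0)*(-32)) - 28651 = (22638 + (-88 + 0)*(-32)) - 28651 = (22638 - 88*(-32)) - 28651 = (22638 + 2816) - 28651 = 25454 - 28651 = -3197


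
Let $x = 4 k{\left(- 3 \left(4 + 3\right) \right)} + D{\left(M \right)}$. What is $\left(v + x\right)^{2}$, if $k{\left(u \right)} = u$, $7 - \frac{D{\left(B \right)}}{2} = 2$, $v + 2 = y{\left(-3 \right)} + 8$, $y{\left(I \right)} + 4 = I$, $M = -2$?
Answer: $5625$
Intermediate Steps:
$y{\left(I \right)} = -4 + I$
$v = -1$ ($v = -2 + \left(\left(-4 - 3\right) + 8\right) = -2 + \left(-7 + 8\right) = -2 + 1 = -1$)
$D{\left(B \right)} = 10$ ($D{\left(B \right)} = 14 - 4 = 10$)
$x = -74$ ($x = 4 \left(- 3 \left(4 + 3\right)\right) + 10 = 4 \left(\left(-3\right) 7\right) + 10 = 4 \left(-21\right) + 10 = -84 + 10 = -74$)
$\left(v + x\right)^{2} = \left(-1 - 74\right)^{2} = \left(-75\right)^{2} = 5625$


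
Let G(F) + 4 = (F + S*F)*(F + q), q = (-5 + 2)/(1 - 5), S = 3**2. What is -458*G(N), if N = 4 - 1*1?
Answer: -49693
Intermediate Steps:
S = 9
q = 3/4 (q = -3/(-4) = -3*(-1/4) = 3/4 ≈ 0.75000)
N = 3 (N = 4 - 1 = 3)
G(F) = -4 + 10*F*(3/4 + F) (G(F) = -4 + (F + 9*F)*(F + 3/4) = -4 + (10*F)*(3/4 + F) = -4 + 10*F*(3/4 + F))
-458*G(N) = -458*(-4 + 10*3**2 + (15/2)*3) = -458*(-4 + 10*9 + 45/2) = -458*(-4 + 90 + 45/2) = -458*217/2 = -49693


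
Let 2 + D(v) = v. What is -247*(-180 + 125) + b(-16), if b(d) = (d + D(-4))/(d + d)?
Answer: 217371/16 ≈ 13586.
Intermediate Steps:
D(v) = -2 + v
b(d) = (-6 + d)/(2*d) (b(d) = (d + (-2 - 4))/(d + d) = (d - 6)/((2*d)) = (-6 + d)*(1/(2*d)) = (-6 + d)/(2*d))
-247*(-180 + 125) + b(-16) = -247*(-180 + 125) + (1/2)*(-6 - 16)/(-16) = -247*(-55) + (1/2)*(-1/16)*(-22) = 13585 + 11/16 = 217371/16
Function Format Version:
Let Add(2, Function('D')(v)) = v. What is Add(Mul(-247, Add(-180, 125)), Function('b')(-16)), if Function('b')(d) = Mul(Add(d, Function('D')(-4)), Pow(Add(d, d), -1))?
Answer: Rational(217371, 16) ≈ 13586.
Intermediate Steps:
Function('D')(v) = Add(-2, v)
Function('b')(d) = Mul(Rational(1, 2), Pow(d, -1), Add(-6, d)) (Function('b')(d) = Mul(Add(d, Add(-2, -4)), Pow(Add(d, d), -1)) = Mul(Add(d, -6), Pow(Mul(2, d), -1)) = Mul(Add(-6, d), Mul(Rational(1, 2), Pow(d, -1))) = Mul(Rational(1, 2), Pow(d, -1), Add(-6, d)))
Add(Mul(-247, Add(-180, 125)), Function('b')(-16)) = Add(Mul(-247, Add(-180, 125)), Mul(Rational(1, 2), Pow(-16, -1), Add(-6, -16))) = Add(Mul(-247, -55), Mul(Rational(1, 2), Rational(-1, 16), -22)) = Add(13585, Rational(11, 16)) = Rational(217371, 16)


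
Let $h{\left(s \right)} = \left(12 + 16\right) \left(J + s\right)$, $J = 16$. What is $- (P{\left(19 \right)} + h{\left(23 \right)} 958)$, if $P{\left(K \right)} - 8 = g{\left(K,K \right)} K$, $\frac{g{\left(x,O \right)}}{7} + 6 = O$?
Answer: $-1047873$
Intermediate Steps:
$g{\left(x,O \right)} = -42 + 7 O$
$P{\left(K \right)} = 8 + K \left(-42 + 7 K\right)$ ($P{\left(K \right)} = 8 + \left(-42 + 7 K\right) K = 8 + K \left(-42 + 7 K\right)$)
$h{\left(s \right)} = 448 + 28 s$ ($h{\left(s \right)} = \left(12 + 16\right) \left(16 + s\right) = 28 \left(16 + s\right) = 448 + 28 s$)
$- (P{\left(19 \right)} + h{\left(23 \right)} 958) = - (\left(8 + 7 \cdot 19 \left(-6 + 19\right)\right) + \left(448 + 28 \cdot 23\right) 958) = - (\left(8 + 7 \cdot 19 \cdot 13\right) + \left(448 + 644\right) 958) = - (\left(8 + 1729\right) + 1092 \cdot 958) = - (1737 + 1046136) = \left(-1\right) 1047873 = -1047873$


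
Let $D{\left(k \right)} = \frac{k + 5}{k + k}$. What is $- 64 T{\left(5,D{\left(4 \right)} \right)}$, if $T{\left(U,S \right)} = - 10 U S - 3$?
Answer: $3792$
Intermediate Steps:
$D{\left(k \right)} = \frac{5 + k}{2 k}$
$T{\left(U,S \right)} = -3 - 10 S U$ ($T{\left(U,S \right)} = - 10 S U - 3 = -3 - 10 S U$)
$- 64 T{\left(5,D{\left(4 \right)} \right)} = - 64 \left(-3 - 10 \frac{5 + 4}{2 \cdot 4} \cdot 5\right) = - 64 \left(-3 - 10 \cdot \frac{1}{2} \cdot \frac{1}{4} \cdot 9 \cdot 5\right) = - 64 \left(-3 - \frac{45}{4} \cdot 5\right) = - 64 \left(-3 - \frac{225}{4}\right) = \left(-64\right) \left(- \frac{237}{4}\right) = 3792$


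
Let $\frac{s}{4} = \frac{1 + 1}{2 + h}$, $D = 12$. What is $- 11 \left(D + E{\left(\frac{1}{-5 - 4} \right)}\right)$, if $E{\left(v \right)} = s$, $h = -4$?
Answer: $-88$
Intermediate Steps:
$s = -4$ ($s = 4 \frac{1 + 1}{2 - 4} = 4 \frac{2}{-2} = 4 \cdot 2 \left(- \frac{1}{2}\right) = 4 \left(-1\right) = -4$)
$E{\left(v \right)} = -4$
$- 11 \left(D + E{\left(\frac{1}{-5 - 4} \right)}\right) = - 11 \left(12 - 4\right) = \left(-11\right) 8 = -88$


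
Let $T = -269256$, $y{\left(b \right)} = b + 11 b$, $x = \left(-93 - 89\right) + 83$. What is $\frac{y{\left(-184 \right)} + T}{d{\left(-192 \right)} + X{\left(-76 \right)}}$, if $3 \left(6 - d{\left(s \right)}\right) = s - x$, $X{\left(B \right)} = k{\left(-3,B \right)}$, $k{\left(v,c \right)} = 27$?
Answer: $- \frac{33933}{8} \approx -4241.6$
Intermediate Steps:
$X{\left(B \right)} = 27$
$x = -99$ ($x = -182 + 83 = -99$)
$y{\left(b \right)} = 12 b$
$d{\left(s \right)} = -27 - \frac{s}{3}$ ($d{\left(s \right)} = 6 - \frac{s - -99}{3} = 6 - \frac{s + 99}{3} = 6 - \frac{99 + s}{3} = 6 - \left(33 + \frac{s}{3}\right) = -27 - \frac{s}{3}$)
$\frac{y{\left(-184 \right)} + T}{d{\left(-192 \right)} + X{\left(-76 \right)}} = \frac{12 \left(-184\right) - 269256}{\left(-27 - -64\right) + 27} = \frac{-2208 - 269256}{\left(-27 + 64\right) + 27} = - \frac{271464}{37 + 27} = - \frac{271464}{64} = \left(-271464\right) \frac{1}{64} = - \frac{33933}{8}$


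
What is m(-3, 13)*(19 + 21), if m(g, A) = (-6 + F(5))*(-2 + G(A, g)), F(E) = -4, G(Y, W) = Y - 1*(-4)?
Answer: -6000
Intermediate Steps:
G(Y, W) = 4 + Y (G(Y, W) = Y + 4 = 4 + Y)
m(g, A) = -20 - 10*A (m(g, A) = (-6 - 4)*(-2 + (4 + A)) = -10*(2 + A) = -20 - 10*A)
m(-3, 13)*(19 + 21) = (-20 - 10*13)*(19 + 21) = (-20 - 130)*40 = -150*40 = -6000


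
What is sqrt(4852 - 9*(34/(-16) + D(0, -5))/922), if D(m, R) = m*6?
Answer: sqrt(16498500805)/1844 ≈ 69.656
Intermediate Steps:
D(m, R) = 6*m
sqrt(4852 - 9*(34/(-16) + D(0, -5))/922) = sqrt(4852 - 9*(34/(-16) + 6*0)/922) = sqrt(4852 - 9*(34*(-1/16) + 0)*(1/922)) = sqrt(4852 - 9*(-17/8 + 0)*(1/922)) = sqrt(4852 - 9*(-17/8)*(1/922)) = sqrt(4852 + (153/8)*(1/922)) = sqrt(4852 + 153/7376) = sqrt(35788505/7376) = sqrt(16498500805)/1844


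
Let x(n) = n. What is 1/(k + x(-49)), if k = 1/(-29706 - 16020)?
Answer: -45726/2240575 ≈ -0.020408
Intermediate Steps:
k = -1/45726 (k = 1/(-45726) = -1/45726 ≈ -2.1869e-5)
1/(k + x(-49)) = 1/(-1/45726 - 49) = 1/(-2240575/45726) = -45726/2240575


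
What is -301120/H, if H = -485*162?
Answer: 30112/7857 ≈ 3.8325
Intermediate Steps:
H = -78570
-301120/H = -301120/(-78570) = -301120*(-1/78570) = 30112/7857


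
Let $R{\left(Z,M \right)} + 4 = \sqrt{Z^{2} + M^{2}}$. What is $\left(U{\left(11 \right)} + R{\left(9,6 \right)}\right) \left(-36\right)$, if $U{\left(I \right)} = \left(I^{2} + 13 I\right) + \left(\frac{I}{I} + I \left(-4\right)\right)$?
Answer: $-7812 - 108 \sqrt{13} \approx -8201.4$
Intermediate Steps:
$U{\left(I \right)} = 1 + I^{2} + 9 I$ ($U{\left(I \right)} = \left(I^{2} + 13 I\right) - \left(-1 + 4 I\right) = 1 + I^{2} + 9 I$)
$R{\left(Z,M \right)} = -4 + \sqrt{M^{2} + Z^{2}}$ ($R{\left(Z,M \right)} = -4 + \sqrt{Z^{2} + M^{2}} = -4 + \sqrt{M^{2} + Z^{2}}$)
$\left(U{\left(11 \right)} + R{\left(9,6 \right)}\right) \left(-36\right) = \left(\left(1 + 11^{2} + 9 \cdot 11\right) - \left(4 - \sqrt{6^{2} + 9^{2}}\right)\right) \left(-36\right) = \left(\left(1 + 121 + 99\right) - \left(4 - \sqrt{36 + 81}\right)\right) \left(-36\right) = \left(221 - \left(4 - \sqrt{117}\right)\right) \left(-36\right) = \left(221 - \left(4 - 3 \sqrt{13}\right)\right) \left(-36\right) = \left(217 + 3 \sqrt{13}\right) \left(-36\right) = -7812 - 108 \sqrt{13}$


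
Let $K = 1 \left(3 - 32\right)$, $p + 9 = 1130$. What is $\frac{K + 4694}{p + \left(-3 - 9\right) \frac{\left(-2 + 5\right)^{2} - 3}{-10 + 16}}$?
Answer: $\frac{4665}{1109} \approx 4.2065$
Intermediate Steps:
$p = 1121$ ($p = -9 + 1130 = 1121$)
$K = -29$ ($K = 1 \left(-29\right) = -29$)
$\frac{K + 4694}{p + \left(-3 - 9\right) \frac{\left(-2 + 5\right)^{2} - 3}{-10 + 16}} = \frac{-29 + 4694}{1121 + \left(-3 - 9\right) \frac{\left(-2 + 5\right)^{2} - 3}{-10 + 16}} = \frac{4665}{1121 - 12 \frac{3^{2} - 3}{6}} = \frac{4665}{1121 - 12 \left(9 - 3\right) \frac{1}{6}} = \frac{4665}{1121 - 12 \cdot 6 \cdot \frac{1}{6}} = \frac{4665}{1121 - 12} = \frac{4665}{1109}$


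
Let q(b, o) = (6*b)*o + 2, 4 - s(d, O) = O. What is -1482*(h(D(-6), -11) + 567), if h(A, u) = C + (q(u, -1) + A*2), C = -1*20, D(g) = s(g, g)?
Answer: -941070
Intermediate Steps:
s(d, O) = 4 - O
q(b, o) = 2 + 6*b*o (q(b, o) = 6*b*o + 2 = 2 + 6*b*o)
D(g) = 4 - g
C = -20
h(A, u) = -18 - 6*u + 2*A (h(A, u) = -20 + ((2 + 6*u*(-1)) + A*2) = -20 + ((2 - 6*u) + 2*A) = -20 + (2 - 6*u + 2*A) = -18 - 6*u + 2*A)
-1482*(h(D(-6), -11) + 567) = -1482*((-18 - 6*(-11) + 2*(4 - 1*(-6))) + 567) = -1482*((-18 + 66 + 2*(4 + 6)) + 567) = -1482*((-18 + 66 + 2*10) + 567) = -1482*((-18 + 66 + 20) + 567) = -1482*(68 + 567) = -1482*635 = -941070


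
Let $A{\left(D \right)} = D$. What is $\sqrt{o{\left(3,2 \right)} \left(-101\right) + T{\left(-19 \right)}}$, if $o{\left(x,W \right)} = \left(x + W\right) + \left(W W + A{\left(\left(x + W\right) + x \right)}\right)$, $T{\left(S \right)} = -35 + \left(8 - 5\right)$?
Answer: $i \sqrt{1749} \approx 41.821 i$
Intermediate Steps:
$T{\left(S \right)} = -32$ ($T{\left(S \right)} = -35 + 3 = -32$)
$o{\left(x,W \right)} = W^{2} + 2 W + 3 x$ ($o{\left(x,W \right)} = \left(x + W\right) + \left(W W + \left(\left(x + W\right) + x\right)\right) = \left(W + x\right) + \left(W^{2} + \left(\left(W + x\right) + x\right)\right) = \left(W + x\right) + \left(W^{2} + \left(W + 2 x\right)\right) = \left(W + x\right) + \left(W + W^{2} + 2 x\right) = W^{2} + 2 W + 3 x$)
$\sqrt{o{\left(3,2 \right)} \left(-101\right) + T{\left(-19 \right)}} = \sqrt{\left(2^{2} + 2 \cdot 2 + 3 \cdot 3\right) \left(-101\right) - 32} = \sqrt{\left(4 + 4 + 9\right) \left(-101\right) - 32} = \sqrt{17 \left(-101\right) - 32} = \sqrt{-1717 - 32} = \sqrt{-1749} = i \sqrt{1749}$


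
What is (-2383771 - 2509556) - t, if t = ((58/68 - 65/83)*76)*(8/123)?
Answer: -849251640719/173553 ≈ -4.8933e+6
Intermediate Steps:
t = 59888/173553 (t = ((58*(1/68) - 65*1/83)*76)*(8*(1/123)) = ((29/34 - 65/83)*76)*(8/123) = ((197/2822)*76)*(8/123) = (7486/1411)*(8/123) = 59888/173553 ≈ 0.34507)
(-2383771 - 2509556) - t = (-2383771 - 2509556) - 1*59888/173553 = -4893327 - 59888/173553 = -849251640719/173553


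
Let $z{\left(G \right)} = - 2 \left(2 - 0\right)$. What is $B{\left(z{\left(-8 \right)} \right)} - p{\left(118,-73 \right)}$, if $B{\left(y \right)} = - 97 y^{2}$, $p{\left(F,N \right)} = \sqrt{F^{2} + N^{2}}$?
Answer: $-1552 - \sqrt{19253} \approx -1690.8$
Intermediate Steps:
$z{\left(G \right)} = -4$ ($z{\left(G \right)} = - 2 \left(2 + 0\right) = \left(-2\right) 2 = -4$)
$B{\left(z{\left(-8 \right)} \right)} - p{\left(118,-73 \right)} = - 97 \left(-4\right)^{2} - \sqrt{118^{2} + \left(-73\right)^{2}} = \left(-97\right) 16 - \sqrt{13924 + 5329} = -1552 - \sqrt{19253}$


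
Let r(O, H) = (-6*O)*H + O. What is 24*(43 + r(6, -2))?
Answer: 2904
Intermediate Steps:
r(O, H) = O - 6*H*O (r(O, H) = -6*H*O + O = O - 6*H*O)
24*(43 + r(6, -2)) = 24*(43 + 6*(1 - 6*(-2))) = 24*(43 + 6*(1 + 12)) = 24*(43 + 6*13) = 24*(43 + 78) = 24*121 = 2904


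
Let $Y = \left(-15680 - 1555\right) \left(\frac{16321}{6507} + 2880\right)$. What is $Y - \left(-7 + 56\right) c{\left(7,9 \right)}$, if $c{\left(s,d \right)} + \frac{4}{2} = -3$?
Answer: $- \frac{35918483980}{723} \approx -4.968 \cdot 10^{7}$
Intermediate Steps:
$c{\left(s,d \right)} = -5$ ($c{\left(s,d \right)} = -2 - 3 = -5$)
$Y = - \frac{35918661115}{723}$ ($Y = - 17235 \left(16321 \cdot \frac{1}{6507} + 2880\right) = - 17235 \left(\frac{16321}{6507} + 2880\right) = \left(-17235\right) \frac{18756481}{6507} = - \frac{35918661115}{723} \approx -4.968 \cdot 10^{7}$)
$Y - \left(-7 + 56\right) c{\left(7,9 \right)} = - \frac{35918661115}{723} - \left(-7 + 56\right) \left(-5\right) = - \frac{35918661115}{723} - 49 \left(-5\right) = - \frac{35918661115}{723} - -245 = - \frac{35918661115}{723} + 245 = - \frac{35918483980}{723}$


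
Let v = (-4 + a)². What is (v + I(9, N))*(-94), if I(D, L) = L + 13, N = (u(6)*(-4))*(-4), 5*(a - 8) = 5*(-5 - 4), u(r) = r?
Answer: -12596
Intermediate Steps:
a = -1 (a = 8 + (5*(-5 - 4))/5 = 8 + (5*(-9))/5 = 8 + (⅕)*(-45) = 8 - 9 = -1)
N = 96 (N = (6*(-4))*(-4) = -24*(-4) = 96)
v = 25 (v = (-4 - 1)² = (-5)² = 25)
I(D, L) = 13 + L
(v + I(9, N))*(-94) = (25 + (13 + 96))*(-94) = (25 + 109)*(-94) = 134*(-94) = -12596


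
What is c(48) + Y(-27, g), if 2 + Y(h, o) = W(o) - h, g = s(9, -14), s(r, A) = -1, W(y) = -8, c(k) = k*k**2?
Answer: 110609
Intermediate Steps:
c(k) = k**3
g = -1
Y(h, o) = -10 - h (Y(h, o) = -2 + (-8 - h) = -10 - h)
c(48) + Y(-27, g) = 48**3 + (-10 - 1*(-27)) = 110592 + (-10 + 27) = 110592 + 17 = 110609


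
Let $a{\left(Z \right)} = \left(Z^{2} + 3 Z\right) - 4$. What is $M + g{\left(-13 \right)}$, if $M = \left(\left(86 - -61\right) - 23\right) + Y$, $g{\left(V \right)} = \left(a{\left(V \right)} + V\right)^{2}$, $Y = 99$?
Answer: $12992$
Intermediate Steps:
$a{\left(Z \right)} = -4 + Z^{2} + 3 Z$
$g{\left(V \right)} = \left(-4 + V^{2} + 4 V\right)^{2}$ ($g{\left(V \right)} = \left(\left(-4 + V^{2} + 3 V\right) + V\right)^{2} = \left(-4 + V^{2} + 4 V\right)^{2}$)
$M = 223$ ($M = \left(\left(86 - -61\right) - 23\right) + 99 = \left(\left(86 + 61\right) - 23\right) + 99 = \left(147 - 23\right) + 99 = 124 + 99 = 223$)
$M + g{\left(-13 \right)} = 223 + \left(-4 + \left(-13\right)^{2} + 4 \left(-13\right)\right)^{2} = 223 + \left(-4 + 169 - 52\right)^{2} = 223 + 113^{2} = 223 + 12769 = 12992$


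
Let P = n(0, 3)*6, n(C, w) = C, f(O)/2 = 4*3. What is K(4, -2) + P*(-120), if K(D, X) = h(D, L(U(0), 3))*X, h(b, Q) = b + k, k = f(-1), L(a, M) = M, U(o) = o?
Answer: -56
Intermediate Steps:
f(O) = 24 (f(O) = 2*(4*3) = 2*12 = 24)
k = 24
h(b, Q) = 24 + b (h(b, Q) = b + 24 = 24 + b)
K(D, X) = X*(24 + D) (K(D, X) = (24 + D)*X = X*(24 + D))
P = 0 (P = 0*6 = 0)
K(4, -2) + P*(-120) = -2*(24 + 4) + 0*(-120) = -2*28 + 0 = -56 + 0 = -56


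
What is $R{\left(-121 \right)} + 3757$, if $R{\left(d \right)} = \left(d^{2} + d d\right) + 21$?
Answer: $33060$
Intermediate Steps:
$R{\left(d \right)} = 21 + 2 d^{2}$ ($R{\left(d \right)} = \left(d^{2} + d^{2}\right) + 21 = 2 d^{2} + 21 = 21 + 2 d^{2}$)
$R{\left(-121 \right)} + 3757 = \left(21 + 2 \left(-121\right)^{2}\right) + 3757 = \left(21 + 2 \cdot 14641\right) + 3757 = \left(21 + 29282\right) + 3757 = 29303 + 3757 = 33060$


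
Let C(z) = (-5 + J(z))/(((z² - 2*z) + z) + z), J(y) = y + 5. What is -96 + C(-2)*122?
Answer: -157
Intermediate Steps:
J(y) = 5 + y
C(z) = 1/z (C(z) = (-5 + (5 + z))/(((z² - 2*z) + z) + z) = z/((z² - z) + z) = z/(z²) = z/z² = 1/z)
-96 + C(-2)*122 = -96 + 122/(-2) = -96 - ½*122 = -96 - 61 = -157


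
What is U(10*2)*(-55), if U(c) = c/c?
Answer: -55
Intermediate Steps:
U(c) = 1
U(10*2)*(-55) = 1*(-55) = -55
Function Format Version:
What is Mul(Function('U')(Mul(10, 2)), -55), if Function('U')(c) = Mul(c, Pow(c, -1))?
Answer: -55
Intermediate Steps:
Function('U')(c) = 1
Mul(Function('U')(Mul(10, 2)), -55) = Mul(1, -55) = -55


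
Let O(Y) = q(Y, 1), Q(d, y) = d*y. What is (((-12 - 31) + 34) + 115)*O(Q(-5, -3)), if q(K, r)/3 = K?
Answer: 4770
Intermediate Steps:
q(K, r) = 3*K
O(Y) = 3*Y
(((-12 - 31) + 34) + 115)*O(Q(-5, -3)) = (((-12 - 31) + 34) + 115)*(3*(-5*(-3))) = ((-43 + 34) + 115)*(3*15) = (-9 + 115)*45 = 106*45 = 4770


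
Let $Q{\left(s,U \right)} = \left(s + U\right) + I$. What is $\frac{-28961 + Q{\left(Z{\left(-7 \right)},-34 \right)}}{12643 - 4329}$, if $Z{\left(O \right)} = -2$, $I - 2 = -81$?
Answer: $- \frac{14538}{4157} \approx -3.4972$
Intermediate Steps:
$I = -79$ ($I = 2 - 81 = -79$)
$Q{\left(s,U \right)} = -79 + U + s$ ($Q{\left(s,U \right)} = \left(s + U\right) - 79 = \left(U + s\right) - 79 = -79 + U + s$)
$\frac{-28961 + Q{\left(Z{\left(-7 \right)},-34 \right)}}{12643 - 4329} = \frac{-28961 - 115}{12643 - 4329} = \frac{-28961 - 115}{8314} = \left(-29076\right) \frac{1}{8314} = - \frac{14538}{4157}$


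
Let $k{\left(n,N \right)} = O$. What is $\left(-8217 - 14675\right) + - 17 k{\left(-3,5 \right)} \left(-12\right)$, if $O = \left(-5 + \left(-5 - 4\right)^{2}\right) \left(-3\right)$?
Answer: $-69404$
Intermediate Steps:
$O = -228$ ($O = \left(-5 + \left(-9\right)^{2}\right) \left(-3\right) = \left(-5 + 81\right) \left(-3\right) = 76 \left(-3\right) = -228$)
$k{\left(n,N \right)} = -228$
$\left(-8217 - 14675\right) + - 17 k{\left(-3,5 \right)} \left(-12\right) = \left(-8217 - 14675\right) + \left(-17\right) \left(-228\right) \left(-12\right) = -22892 + 3876 \left(-12\right) = -22892 - 46512 = -69404$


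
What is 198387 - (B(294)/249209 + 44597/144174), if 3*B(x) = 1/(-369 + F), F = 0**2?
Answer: 2630204820523457719/13257970137054 ≈ 1.9839e+5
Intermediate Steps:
F = 0
B(x) = -1/1107 (B(x) = 1/(3*(-369 + 0)) = (1/3)/(-369) = (1/3)*(-1/369) = -1/1107)
198387 - (B(294)/249209 + 44597/144174) = 198387 - (-1/1107/249209 + 44597/144174) = 198387 - (-1/1107*1/249209 + 44597*(1/144174)) = 198387 - (-1/275874363 + 44597/144174) = 198387 - 1*4101056274179/13257970137054 = 198387 - 4101056274179/13257970137054 = 2630204820523457719/13257970137054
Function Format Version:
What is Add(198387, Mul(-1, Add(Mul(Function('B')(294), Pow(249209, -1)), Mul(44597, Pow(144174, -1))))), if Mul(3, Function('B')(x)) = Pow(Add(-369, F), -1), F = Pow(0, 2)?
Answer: Rational(2630204820523457719, 13257970137054) ≈ 1.9839e+5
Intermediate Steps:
F = 0
Function('B')(x) = Rational(-1, 1107) (Function('B')(x) = Mul(Rational(1, 3), Pow(Add(-369, 0), -1)) = Mul(Rational(1, 3), Pow(-369, -1)) = Mul(Rational(1, 3), Rational(-1, 369)) = Rational(-1, 1107))
Add(198387, Mul(-1, Add(Mul(Function('B')(294), Pow(249209, -1)), Mul(44597, Pow(144174, -1))))) = Add(198387, Mul(-1, Add(Mul(Rational(-1, 1107), Pow(249209, -1)), Mul(44597, Pow(144174, -1))))) = Add(198387, Mul(-1, Add(Mul(Rational(-1, 1107), Rational(1, 249209)), Mul(44597, Rational(1, 144174))))) = Add(198387, Mul(-1, Add(Rational(-1, 275874363), Rational(44597, 144174)))) = Add(198387, Mul(-1, Rational(4101056274179, 13257970137054))) = Add(198387, Rational(-4101056274179, 13257970137054)) = Rational(2630204820523457719, 13257970137054)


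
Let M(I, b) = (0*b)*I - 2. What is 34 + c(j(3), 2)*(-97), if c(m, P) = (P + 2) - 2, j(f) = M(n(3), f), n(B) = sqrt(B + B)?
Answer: -160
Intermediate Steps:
n(B) = sqrt(2)*sqrt(B) (n(B) = sqrt(2*B) = sqrt(2)*sqrt(B))
M(I, b) = -2 (M(I, b) = 0*I - 2 = 0 - 2 = -2)
j(f) = -2
c(m, P) = P (c(m, P) = (2 + P) - 2 = P)
34 + c(j(3), 2)*(-97) = 34 + 2*(-97) = 34 - 194 = -160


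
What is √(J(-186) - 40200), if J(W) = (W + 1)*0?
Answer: 10*I*√402 ≈ 200.5*I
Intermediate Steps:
J(W) = 0 (J(W) = (1 + W)*0 = 0)
√(J(-186) - 40200) = √(0 - 40200) = √(-40200) = 10*I*√402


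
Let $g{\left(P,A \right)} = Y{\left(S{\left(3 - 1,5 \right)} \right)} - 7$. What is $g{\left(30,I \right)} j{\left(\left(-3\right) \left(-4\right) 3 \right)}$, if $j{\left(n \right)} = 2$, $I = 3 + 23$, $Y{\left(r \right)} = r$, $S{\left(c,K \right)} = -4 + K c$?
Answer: $-2$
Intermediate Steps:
$I = 26$
$g{\left(P,A \right)} = -1$ ($g{\left(P,A \right)} = \left(-4 + 5 \left(3 - 1\right)\right) - 7 = \left(-4 + 5 \cdot 2\right) - 7 = \left(-4 + 10\right) - 7 = 6 - 7 = -1$)
$g{\left(30,I \right)} j{\left(\left(-3\right) \left(-4\right) 3 \right)} = \left(-1\right) 2 = -2$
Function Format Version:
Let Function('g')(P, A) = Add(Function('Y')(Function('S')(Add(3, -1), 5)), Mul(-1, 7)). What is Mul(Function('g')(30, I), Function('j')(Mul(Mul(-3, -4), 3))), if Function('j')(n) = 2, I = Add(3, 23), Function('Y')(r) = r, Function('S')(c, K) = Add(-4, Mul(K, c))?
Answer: -2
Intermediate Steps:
I = 26
Function('g')(P, A) = -1 (Function('g')(P, A) = Add(Add(-4, Mul(5, Add(3, -1))), Mul(-1, 7)) = Add(Add(-4, Mul(5, 2)), -7) = Add(Add(-4, 10), -7) = Add(6, -7) = -1)
Mul(Function('g')(30, I), Function('j')(Mul(Mul(-3, -4), 3))) = Mul(-1, 2) = -2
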